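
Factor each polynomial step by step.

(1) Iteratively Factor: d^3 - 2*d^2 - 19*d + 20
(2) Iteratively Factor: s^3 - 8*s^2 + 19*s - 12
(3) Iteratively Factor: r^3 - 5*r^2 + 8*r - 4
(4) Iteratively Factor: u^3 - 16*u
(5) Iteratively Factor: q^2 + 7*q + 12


(1) = (d - 5)*(d^2 + 3*d - 4) = (d - 5)*(d - 1)*(d + 4)
(2) = (s - 3)*(s^2 - 5*s + 4) = (s - 4)*(s - 3)*(s - 1)
(3) = (r - 2)*(r^2 - 3*r + 2) = (r - 2)^2*(r - 1)
(4) = (u - 4)*(u^2 + 4*u) = u*(u - 4)*(u + 4)
(5) = (q + 3)*(q + 4)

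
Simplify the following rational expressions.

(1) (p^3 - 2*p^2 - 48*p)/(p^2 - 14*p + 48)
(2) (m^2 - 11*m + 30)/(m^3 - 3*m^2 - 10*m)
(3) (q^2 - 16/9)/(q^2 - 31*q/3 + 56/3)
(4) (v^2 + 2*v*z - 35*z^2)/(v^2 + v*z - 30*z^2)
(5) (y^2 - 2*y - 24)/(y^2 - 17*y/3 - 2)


(1) = (p^2 + 6*p)/(p - 6)
(2) = (m - 6)/(m^2 + 2*m)
(3) = (9*q^2 - 16)/(9*q^2 - 93*q + 168)
(4) = (v + 7*z)/(v + 6*z)
(5) = (3*y + 12)/(3*y + 1)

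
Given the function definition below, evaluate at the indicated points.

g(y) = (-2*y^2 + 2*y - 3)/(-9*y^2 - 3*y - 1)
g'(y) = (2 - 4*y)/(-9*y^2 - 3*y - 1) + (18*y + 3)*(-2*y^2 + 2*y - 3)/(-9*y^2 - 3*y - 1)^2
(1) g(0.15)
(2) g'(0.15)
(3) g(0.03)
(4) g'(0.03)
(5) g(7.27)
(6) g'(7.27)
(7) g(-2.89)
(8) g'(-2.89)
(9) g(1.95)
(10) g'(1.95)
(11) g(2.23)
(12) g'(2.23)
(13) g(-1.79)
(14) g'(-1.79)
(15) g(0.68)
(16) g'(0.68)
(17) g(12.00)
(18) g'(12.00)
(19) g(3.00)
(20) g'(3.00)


(1) = 1.66
(2) = -6.58
(3) = 2.68
(4) = -10.35
(5) = 0.19
(6) = 0.00
(7) = 0.38
(8) = 0.07
(9) = 0.16
(10) = -0.01
(11) = 0.16
(12) = -0.00
(13) = 0.53
(14) = 0.26
(15) = 0.36
(16) = -0.65
(17) = 0.20
(18) = 0.00
(19) = 0.16
(20) = 0.01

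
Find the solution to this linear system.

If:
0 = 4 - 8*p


Then:
p = 1/2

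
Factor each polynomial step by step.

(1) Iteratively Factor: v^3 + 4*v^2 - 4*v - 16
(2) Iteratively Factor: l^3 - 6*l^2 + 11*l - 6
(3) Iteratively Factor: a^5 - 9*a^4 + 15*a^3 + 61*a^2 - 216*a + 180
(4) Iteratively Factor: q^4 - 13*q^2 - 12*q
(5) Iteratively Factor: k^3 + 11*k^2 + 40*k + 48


(1) = (v + 2)*(v^2 + 2*v - 8) = (v + 2)*(v + 4)*(v - 2)
(2) = (l - 2)*(l^2 - 4*l + 3) = (l - 2)*(l - 1)*(l - 3)
(3) = (a + 3)*(a^4 - 12*a^3 + 51*a^2 - 92*a + 60) = (a - 5)*(a + 3)*(a^3 - 7*a^2 + 16*a - 12) = (a - 5)*(a - 3)*(a + 3)*(a^2 - 4*a + 4) = (a - 5)*(a - 3)*(a - 2)*(a + 3)*(a - 2)
(4) = (q + 1)*(q^3 - q^2 - 12*q) = (q - 4)*(q + 1)*(q^2 + 3*q) = q*(q - 4)*(q + 1)*(q + 3)
(5) = (k + 4)*(k^2 + 7*k + 12) = (k + 4)^2*(k + 3)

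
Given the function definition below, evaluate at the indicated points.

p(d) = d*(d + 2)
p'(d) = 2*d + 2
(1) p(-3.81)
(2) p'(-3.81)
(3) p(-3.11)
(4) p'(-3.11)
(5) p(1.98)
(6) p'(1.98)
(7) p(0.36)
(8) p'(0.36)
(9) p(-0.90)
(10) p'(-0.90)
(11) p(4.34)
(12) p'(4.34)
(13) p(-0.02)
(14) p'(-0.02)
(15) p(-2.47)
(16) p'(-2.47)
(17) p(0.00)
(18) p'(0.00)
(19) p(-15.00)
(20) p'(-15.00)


(1) = 6.90
(2) = -5.62
(3) = 3.45
(4) = -4.22
(5) = 7.88
(6) = 5.96
(7) = 0.85
(8) = 2.72
(9) = -0.99
(10) = 0.20
(11) = 27.52
(12) = 10.68
(13) = -0.04
(14) = 1.96
(15) = 1.16
(16) = -2.94
(17) = 0.00
(18) = 2.00
(19) = 195.00
(20) = -28.00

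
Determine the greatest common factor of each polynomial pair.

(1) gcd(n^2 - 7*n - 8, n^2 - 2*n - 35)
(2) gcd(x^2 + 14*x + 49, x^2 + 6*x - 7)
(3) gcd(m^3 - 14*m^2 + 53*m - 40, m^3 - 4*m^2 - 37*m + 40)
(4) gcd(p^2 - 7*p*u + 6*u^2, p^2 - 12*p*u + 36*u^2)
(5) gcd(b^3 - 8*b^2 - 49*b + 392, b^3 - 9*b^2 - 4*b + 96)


(1) = 1
(2) = gcd((x + 7)^2, (x - 1)*(x + 7)) = x + 7
(3) = m^2 - 9*m + 8
(4) = gcd((p - 6*u)*(p - u), (p - 6*u)^2) = p - 6*u
(5) = b - 8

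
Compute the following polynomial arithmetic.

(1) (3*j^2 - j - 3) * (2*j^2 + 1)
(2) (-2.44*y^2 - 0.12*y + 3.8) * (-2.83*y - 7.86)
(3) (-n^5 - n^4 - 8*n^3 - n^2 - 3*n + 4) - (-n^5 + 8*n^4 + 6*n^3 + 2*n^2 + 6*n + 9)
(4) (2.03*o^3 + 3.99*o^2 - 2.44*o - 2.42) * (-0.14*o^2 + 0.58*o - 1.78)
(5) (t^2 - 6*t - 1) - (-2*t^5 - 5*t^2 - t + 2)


(1) = 6*j^4 - 2*j^3 - 3*j^2 - j - 3
(2) = 6.9052*y^3 + 19.518*y^2 - 9.8108*y - 29.868
(3) = -9*n^4 - 14*n^3 - 3*n^2 - 9*n - 5
(4) = -0.2842*o^5 + 0.6188*o^4 - 0.9576*o^3 - 8.1786*o^2 + 2.9396*o + 4.3076
(5) = 2*t^5 + 6*t^2 - 5*t - 3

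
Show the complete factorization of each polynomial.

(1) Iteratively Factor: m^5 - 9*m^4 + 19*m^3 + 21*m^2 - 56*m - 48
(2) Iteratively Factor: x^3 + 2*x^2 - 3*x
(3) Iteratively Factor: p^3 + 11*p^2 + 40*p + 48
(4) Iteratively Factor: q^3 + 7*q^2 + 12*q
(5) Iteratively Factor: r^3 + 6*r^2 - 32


(1) = (m + 1)*(m^4 - 10*m^3 + 29*m^2 - 8*m - 48) = (m - 4)*(m + 1)*(m^3 - 6*m^2 + 5*m + 12) = (m - 4)*(m + 1)^2*(m^2 - 7*m + 12) = (m - 4)^2*(m + 1)^2*(m - 3)
(2) = (x + 3)*(x^2 - x) = x*(x + 3)*(x - 1)
(3) = (p + 4)*(p^2 + 7*p + 12) = (p + 4)^2*(p + 3)
(4) = (q + 3)*(q^2 + 4*q) = q*(q + 3)*(q + 4)
(5) = (r + 4)*(r^2 + 2*r - 8) = (r + 4)^2*(r - 2)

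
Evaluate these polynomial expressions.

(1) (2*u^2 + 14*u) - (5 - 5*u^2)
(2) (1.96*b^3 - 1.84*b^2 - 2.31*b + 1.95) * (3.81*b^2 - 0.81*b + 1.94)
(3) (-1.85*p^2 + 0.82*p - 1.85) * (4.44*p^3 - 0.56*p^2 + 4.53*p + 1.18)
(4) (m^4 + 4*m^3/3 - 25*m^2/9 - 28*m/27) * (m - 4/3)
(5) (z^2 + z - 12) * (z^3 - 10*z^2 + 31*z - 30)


(1) = 7*u^2 + 14*u - 5
(2) = 7.4676*b^5 - 8.598*b^4 - 3.5083*b^3 + 5.731*b^2 - 6.0609*b + 3.783
(3) = -8.214*p^5 + 4.6768*p^4 - 17.0537*p^3 + 2.5676*p^2 - 7.4129*p - 2.183
(4) = m^5 - 41*m^3/9 + 8*m^2/3 + 112*m/81
(5) = z^5 - 9*z^4 + 9*z^3 + 121*z^2 - 402*z + 360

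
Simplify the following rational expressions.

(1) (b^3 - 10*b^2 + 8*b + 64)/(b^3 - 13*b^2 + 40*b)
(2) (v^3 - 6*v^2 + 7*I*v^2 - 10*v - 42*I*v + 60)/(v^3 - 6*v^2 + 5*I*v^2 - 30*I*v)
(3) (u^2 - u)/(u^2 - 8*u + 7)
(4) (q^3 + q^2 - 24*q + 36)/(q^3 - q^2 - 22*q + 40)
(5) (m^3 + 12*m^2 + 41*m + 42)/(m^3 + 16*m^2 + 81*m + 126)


(1) = (b^2 - 2*b - 8)/(b^2 - 5*b)
(2) = (v + 2*I)/v
(3) = u/(u - 7)
(4) = (q^2 + 3*q - 18)/(q^2 + q - 20)
(5) = (m + 2)/(m + 6)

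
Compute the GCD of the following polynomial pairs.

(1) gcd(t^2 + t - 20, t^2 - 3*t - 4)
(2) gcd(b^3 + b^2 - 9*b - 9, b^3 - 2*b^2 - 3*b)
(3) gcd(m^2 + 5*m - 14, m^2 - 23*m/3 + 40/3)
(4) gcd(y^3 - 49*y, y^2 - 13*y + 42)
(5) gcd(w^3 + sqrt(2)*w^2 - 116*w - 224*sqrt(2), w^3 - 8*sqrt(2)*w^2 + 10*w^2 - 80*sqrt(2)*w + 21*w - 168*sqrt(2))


(1) = gcd((t - 4)*(t + 5), (t - 4)*(t + 1)) = t - 4
(2) = b^2 - 2*b - 3
(3) = gcd((m - 2)*(m + 7), (m - 5)*(m - 8/3)) = 1
(4) = y - 7
(5) = w - 8*sqrt(2)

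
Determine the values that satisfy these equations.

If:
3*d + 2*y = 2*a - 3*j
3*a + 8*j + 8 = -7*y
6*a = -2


Then:
a = -1/3
d = 5*y/24 + 47/72
j = -7*y/8 - 7/8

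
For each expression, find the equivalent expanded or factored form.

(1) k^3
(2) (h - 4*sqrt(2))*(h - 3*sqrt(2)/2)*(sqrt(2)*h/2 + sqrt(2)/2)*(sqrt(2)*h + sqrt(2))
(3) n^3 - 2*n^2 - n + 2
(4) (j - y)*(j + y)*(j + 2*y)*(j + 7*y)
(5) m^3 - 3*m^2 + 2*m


(1) = k^3
(2) = h^4 - 11*sqrt(2)*h^3/2 + 2*h^3 - 11*sqrt(2)*h^2 + 13*h^2 - 11*sqrt(2)*h/2 + 24*h + 12
(3) = (n - 2)*(n - 1)*(n + 1)
(4) = j^4 + 9*j^3*y + 13*j^2*y^2 - 9*j*y^3 - 14*y^4
(5) = m*(m - 2)*(m - 1)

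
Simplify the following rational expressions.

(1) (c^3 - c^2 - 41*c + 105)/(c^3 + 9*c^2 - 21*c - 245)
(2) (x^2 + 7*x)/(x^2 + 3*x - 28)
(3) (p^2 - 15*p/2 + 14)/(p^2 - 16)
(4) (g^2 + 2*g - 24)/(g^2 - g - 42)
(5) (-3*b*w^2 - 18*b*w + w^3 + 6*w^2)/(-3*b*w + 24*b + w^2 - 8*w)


(1) = (c - 3)/(c + 7)
(2) = x/(x - 4)
(3) = (2*p - 7)/(2*p + 8)
(4) = (g - 4)/(g - 7)
(5) = (w^2 + 6*w)/(w - 8)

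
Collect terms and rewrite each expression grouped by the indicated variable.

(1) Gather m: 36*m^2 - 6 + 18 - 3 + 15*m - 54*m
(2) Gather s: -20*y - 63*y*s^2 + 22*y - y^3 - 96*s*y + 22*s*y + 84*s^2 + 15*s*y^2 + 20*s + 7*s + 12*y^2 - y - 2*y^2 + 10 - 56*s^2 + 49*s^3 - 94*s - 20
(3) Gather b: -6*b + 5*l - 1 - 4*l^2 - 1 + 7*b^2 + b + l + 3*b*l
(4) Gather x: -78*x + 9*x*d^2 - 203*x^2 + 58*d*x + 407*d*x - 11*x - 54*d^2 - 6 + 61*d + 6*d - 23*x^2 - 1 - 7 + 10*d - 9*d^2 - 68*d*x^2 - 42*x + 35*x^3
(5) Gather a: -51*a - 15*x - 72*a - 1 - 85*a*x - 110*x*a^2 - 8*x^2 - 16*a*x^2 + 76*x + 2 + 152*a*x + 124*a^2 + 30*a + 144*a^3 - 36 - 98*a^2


(1) = 36*m^2 - 39*m + 9
(2) = 49*s^3 + s^2*(28 - 63*y) + s*(15*y^2 - 74*y - 67) - y^3 + 10*y^2 + y - 10
(3) = 7*b^2 + b*(3*l - 5) - 4*l^2 + 6*l - 2
(4) = -63*d^2 + 77*d + 35*x^3 + x^2*(-68*d - 226) + x*(9*d^2 + 465*d - 131) - 14
(5) = 144*a^3 + a^2*(26 - 110*x) + a*(-16*x^2 + 67*x - 93) - 8*x^2 + 61*x - 35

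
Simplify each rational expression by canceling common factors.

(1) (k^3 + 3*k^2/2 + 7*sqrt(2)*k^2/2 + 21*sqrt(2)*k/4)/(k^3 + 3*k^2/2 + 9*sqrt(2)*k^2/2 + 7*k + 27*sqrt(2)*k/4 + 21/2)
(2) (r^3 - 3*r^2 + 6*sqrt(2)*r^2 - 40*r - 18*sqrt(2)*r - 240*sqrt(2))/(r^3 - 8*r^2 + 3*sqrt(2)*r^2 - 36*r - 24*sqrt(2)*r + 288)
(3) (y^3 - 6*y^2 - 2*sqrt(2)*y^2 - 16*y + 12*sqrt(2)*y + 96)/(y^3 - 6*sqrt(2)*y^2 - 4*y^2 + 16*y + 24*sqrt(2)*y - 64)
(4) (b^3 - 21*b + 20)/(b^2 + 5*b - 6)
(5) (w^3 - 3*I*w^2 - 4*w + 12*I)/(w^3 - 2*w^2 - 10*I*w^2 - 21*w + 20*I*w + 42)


(1) = 16*k/(16*k + 16*sqrt(2))
(2) = (r + 5)/(r - 3*sqrt(2))
(3) = (y^2 + y*(-6 + 2*sqrt(2)) - 12*sqrt(2))/(y^2 + y*(-4 - 2*sqrt(2)) + 8*sqrt(2))
(4) = (b^2 + b - 20)/(b + 6)
(5) = (w + 2)/(w - 7*I)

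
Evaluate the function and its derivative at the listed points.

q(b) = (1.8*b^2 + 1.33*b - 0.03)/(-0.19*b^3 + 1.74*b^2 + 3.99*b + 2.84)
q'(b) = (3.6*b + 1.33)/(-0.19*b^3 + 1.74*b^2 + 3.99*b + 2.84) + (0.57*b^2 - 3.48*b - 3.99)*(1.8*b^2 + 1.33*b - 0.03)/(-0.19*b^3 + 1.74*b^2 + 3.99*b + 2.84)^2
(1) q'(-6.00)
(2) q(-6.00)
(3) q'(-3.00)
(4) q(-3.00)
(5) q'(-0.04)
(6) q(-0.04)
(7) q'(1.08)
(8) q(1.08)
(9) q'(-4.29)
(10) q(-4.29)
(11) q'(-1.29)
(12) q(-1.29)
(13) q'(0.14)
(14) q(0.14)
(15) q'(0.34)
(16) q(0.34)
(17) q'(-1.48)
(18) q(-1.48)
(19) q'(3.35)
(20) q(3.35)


(1) = 0.07
(2) = 0.69
(3) = 0.23
(4) = 1.04
(5) = 0.48
(6) = -0.03
(7) = 0.27
(8) = 0.39
(9) = 0.12
(10) = 0.84
(11) = -1.50
(12) = 1.25
(13) = 0.46
(14) = 0.06
(15) = 0.41
(16) = 0.14
(17) = -0.41
(18) = 1.43
(19) = 0.19
(20) = 0.86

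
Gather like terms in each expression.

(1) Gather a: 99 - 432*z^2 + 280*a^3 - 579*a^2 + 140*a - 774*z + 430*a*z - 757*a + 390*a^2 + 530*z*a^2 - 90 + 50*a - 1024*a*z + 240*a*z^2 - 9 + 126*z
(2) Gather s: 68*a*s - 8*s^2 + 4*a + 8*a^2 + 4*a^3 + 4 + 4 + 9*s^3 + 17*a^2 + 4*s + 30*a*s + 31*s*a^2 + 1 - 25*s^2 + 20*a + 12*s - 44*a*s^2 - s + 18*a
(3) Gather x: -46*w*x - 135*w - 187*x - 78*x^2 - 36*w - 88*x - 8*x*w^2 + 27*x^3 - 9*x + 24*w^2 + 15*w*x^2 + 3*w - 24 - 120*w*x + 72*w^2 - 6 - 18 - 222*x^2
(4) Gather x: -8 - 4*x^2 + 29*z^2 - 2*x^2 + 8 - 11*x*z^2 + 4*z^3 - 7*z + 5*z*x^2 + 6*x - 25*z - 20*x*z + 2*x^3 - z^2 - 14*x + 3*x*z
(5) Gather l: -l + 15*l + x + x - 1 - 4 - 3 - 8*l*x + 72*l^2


(1) = 280*a^3 + a^2*(530*z - 189) + a*(240*z^2 - 594*z - 567) - 432*z^2 - 648*z
(2) = 4*a^3 + 25*a^2 + 42*a + 9*s^3 + s^2*(-44*a - 33) + s*(31*a^2 + 98*a + 15) + 9
(3) = 96*w^2 - 168*w + 27*x^3 + x^2*(15*w - 300) + x*(-8*w^2 - 166*w - 284) - 48
(4) = 2*x^3 + x^2*(5*z - 6) + x*(-11*z^2 - 17*z - 8) + 4*z^3 + 28*z^2 - 32*z
(5) = 72*l^2 + l*(14 - 8*x) + 2*x - 8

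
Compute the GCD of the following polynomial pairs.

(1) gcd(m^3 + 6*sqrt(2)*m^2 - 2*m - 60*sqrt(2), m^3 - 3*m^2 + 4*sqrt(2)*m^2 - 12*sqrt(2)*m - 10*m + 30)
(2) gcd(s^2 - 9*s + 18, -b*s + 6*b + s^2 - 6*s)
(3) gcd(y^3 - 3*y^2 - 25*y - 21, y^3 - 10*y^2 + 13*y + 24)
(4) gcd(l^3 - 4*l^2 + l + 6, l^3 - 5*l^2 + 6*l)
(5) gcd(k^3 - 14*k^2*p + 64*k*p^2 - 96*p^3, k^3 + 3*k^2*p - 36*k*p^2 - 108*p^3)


(1) = m + 5*sqrt(2)
(2) = s - 6
(3) = y + 1
(4) = l^2 - 5*l + 6
(5) = -k + 6*p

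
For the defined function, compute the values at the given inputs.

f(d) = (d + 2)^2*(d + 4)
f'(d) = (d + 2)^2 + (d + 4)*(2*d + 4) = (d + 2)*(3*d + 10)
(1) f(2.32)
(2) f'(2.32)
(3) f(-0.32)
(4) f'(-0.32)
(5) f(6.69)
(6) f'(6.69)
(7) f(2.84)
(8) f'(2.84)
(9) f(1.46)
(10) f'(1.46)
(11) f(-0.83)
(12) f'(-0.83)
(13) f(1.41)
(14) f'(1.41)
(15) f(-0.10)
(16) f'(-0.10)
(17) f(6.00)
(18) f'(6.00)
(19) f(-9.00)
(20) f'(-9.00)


(1) = 117.95
(2) = 73.27
(3) = 10.39
(4) = 15.19
(5) = 807.27
(6) = 261.31
(7) = 160.23
(8) = 89.64
(9) = 65.36
(10) = 49.75
(11) = 4.34
(12) = 8.79
(13) = 62.91
(14) = 48.52
(15) = 14.08
(16) = 18.43
(17) = 640.00
(18) = 224.00
(19) = -245.00
(20) = 119.00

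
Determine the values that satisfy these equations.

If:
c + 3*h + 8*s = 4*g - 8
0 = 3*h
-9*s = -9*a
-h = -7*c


Then:
a = s
c = 0
g = 2*s + 2
h = 0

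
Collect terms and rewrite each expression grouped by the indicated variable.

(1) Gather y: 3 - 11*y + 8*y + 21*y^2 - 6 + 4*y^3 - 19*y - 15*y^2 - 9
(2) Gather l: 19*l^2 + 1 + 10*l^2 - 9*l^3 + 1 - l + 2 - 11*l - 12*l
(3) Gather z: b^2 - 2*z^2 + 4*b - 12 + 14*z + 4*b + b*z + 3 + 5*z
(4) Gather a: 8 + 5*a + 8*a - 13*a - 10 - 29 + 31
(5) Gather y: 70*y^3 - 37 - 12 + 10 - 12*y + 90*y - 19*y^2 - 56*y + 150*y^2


(1) = 4*y^3 + 6*y^2 - 22*y - 12
(2) = -9*l^3 + 29*l^2 - 24*l + 4
(3) = b^2 + 8*b - 2*z^2 + z*(b + 19) - 9
(4) = 0
(5) = 70*y^3 + 131*y^2 + 22*y - 39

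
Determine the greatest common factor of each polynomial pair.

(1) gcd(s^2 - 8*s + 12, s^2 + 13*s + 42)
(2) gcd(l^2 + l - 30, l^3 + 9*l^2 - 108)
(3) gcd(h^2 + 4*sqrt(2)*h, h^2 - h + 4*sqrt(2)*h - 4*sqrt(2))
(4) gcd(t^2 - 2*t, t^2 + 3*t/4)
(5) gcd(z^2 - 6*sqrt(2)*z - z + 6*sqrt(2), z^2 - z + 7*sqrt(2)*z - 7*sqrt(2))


(1) = gcd((s - 6)*(s - 2), (s + 6)*(s + 7)) = 1
(2) = gcd((l - 5)*(l + 6), (l - 3)*(l + 6)^2) = l + 6
(3) = h + 4*sqrt(2)
(4) = t
(5) = gcd((z - 1)*(z - 6*sqrt(2)), (z - 1)*(z + 7*sqrt(2))) = z - 1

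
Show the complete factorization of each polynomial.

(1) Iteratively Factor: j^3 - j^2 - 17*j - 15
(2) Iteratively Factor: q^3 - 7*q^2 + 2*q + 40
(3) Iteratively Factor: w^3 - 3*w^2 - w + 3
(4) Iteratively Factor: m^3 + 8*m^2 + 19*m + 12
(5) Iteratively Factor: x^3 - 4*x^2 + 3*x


(1) = (j - 5)*(j^2 + 4*j + 3) = (j - 5)*(j + 3)*(j + 1)
(2) = (q + 2)*(q^2 - 9*q + 20) = (q - 5)*(q + 2)*(q - 4)
(3) = (w - 3)*(w^2 - 1) = (w - 3)*(w + 1)*(w - 1)
(4) = (m + 4)*(m^2 + 4*m + 3) = (m + 3)*(m + 4)*(m + 1)
(5) = (x - 3)*(x^2 - x) = (x - 3)*(x - 1)*(x)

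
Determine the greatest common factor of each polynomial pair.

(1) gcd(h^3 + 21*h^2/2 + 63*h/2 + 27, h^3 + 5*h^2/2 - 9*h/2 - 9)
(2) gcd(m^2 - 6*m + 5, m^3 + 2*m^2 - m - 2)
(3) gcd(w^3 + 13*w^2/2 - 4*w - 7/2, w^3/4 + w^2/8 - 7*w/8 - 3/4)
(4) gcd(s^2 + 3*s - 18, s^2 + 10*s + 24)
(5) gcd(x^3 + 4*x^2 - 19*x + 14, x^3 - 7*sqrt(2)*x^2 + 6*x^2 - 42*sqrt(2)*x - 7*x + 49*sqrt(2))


(1) = h^2 + 9*h/2 + 9/2
(2) = m - 1
(3) = 1
(4) = gcd((s - 3)*(s + 6), (s + 4)*(s + 6)) = s + 6
(5) = x^2 + 6*x - 7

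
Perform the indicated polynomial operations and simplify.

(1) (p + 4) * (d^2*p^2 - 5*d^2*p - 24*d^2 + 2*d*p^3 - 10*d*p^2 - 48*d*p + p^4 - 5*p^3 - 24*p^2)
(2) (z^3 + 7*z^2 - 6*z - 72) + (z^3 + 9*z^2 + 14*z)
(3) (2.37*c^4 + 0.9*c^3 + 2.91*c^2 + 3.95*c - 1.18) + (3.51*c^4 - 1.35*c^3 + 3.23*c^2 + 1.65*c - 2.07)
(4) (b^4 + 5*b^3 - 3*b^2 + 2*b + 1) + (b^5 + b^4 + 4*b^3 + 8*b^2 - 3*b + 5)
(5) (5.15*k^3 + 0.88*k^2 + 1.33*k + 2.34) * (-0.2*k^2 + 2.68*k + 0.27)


(1) = d^2*p^3 - d^2*p^2 - 44*d^2*p - 96*d^2 + 2*d*p^4 - 2*d*p^3 - 88*d*p^2 - 192*d*p + p^5 - p^4 - 44*p^3 - 96*p^2
(2) = 2*z^3 + 16*z^2 + 8*z - 72
(3) = 5.88*c^4 - 0.45*c^3 + 6.14*c^2 + 5.6*c - 3.25
(4) = b^5 + 2*b^4 + 9*b^3 + 5*b^2 - b + 6
(5) = -1.03*k^5 + 13.626*k^4 + 3.4829*k^3 + 3.334*k^2 + 6.6303*k + 0.6318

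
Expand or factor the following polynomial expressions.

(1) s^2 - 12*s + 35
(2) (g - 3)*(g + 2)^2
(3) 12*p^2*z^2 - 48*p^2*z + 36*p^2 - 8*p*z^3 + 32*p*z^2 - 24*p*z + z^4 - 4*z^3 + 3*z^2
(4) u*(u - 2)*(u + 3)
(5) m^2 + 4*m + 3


(1) = (s - 7)*(s - 5)
(2) = g^3 + g^2 - 8*g - 12
(3) = (-6*p + z)*(-2*p + z)*(z - 3)*(z - 1)
(4) = u^3 + u^2 - 6*u
(5) = (m + 1)*(m + 3)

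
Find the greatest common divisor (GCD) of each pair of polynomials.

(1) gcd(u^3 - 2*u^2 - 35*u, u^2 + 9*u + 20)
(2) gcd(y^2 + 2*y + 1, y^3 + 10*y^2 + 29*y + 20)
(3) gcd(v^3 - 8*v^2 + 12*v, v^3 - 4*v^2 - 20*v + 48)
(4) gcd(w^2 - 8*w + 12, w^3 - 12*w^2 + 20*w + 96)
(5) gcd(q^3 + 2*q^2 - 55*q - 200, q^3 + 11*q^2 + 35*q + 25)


(1) = u + 5
(2) = gcd((y + 1)^2, (y + 1)*(y + 4)*(y + 5)) = y + 1
(3) = gcd(v*(v - 6)*(v - 2), (v - 6)*(v - 2)*(v + 4)) = v^2 - 8*v + 12
(4) = w - 6
(5) = gcd((q - 8)*(q + 5)^2, (q + 1)*(q + 5)^2) = q^2 + 10*q + 25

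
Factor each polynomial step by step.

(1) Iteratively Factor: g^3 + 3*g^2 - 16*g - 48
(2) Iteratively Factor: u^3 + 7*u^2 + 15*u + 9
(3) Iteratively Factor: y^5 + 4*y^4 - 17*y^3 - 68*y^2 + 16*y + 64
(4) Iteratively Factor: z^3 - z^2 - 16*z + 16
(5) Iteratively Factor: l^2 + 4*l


(1) = (g + 3)*(g^2 - 16) = (g - 4)*(g + 3)*(g + 4)
(2) = (u + 1)*(u^2 + 6*u + 9) = (u + 1)*(u + 3)*(u + 3)
(3) = (y + 1)*(y^4 + 3*y^3 - 20*y^2 - 48*y + 64) = (y - 4)*(y + 1)*(y^3 + 7*y^2 + 8*y - 16) = (y - 4)*(y + 1)*(y + 4)*(y^2 + 3*y - 4) = (y - 4)*(y + 1)*(y + 4)^2*(y - 1)
(4) = (z + 4)*(z^2 - 5*z + 4) = (z - 4)*(z + 4)*(z - 1)
(5) = (l)*(l + 4)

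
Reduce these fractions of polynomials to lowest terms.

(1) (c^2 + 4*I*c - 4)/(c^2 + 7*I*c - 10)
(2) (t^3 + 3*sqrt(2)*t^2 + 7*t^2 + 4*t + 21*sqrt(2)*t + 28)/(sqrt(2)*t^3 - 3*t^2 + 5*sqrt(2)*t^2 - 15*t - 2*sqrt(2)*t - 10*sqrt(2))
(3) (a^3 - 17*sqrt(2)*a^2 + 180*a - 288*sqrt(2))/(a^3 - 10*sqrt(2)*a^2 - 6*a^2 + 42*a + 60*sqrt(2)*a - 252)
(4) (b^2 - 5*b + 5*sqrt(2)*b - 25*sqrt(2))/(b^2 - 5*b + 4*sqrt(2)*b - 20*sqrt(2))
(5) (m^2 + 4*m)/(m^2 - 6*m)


(1) = (c + 2*I)/(c + 5*I)
(2) = (t^3 + t^2*(3*sqrt(2) + 7) + t*(4 + 21*sqrt(2)) + 28)/(sqrt(2)*t^3 + t^2*(-3 + 5*sqrt(2)) + t*(-15 - 2*sqrt(2)) - 10*sqrt(2))
(3) = (a^2 - 14*sqrt(2)*a + 96)/(a^2 + a*(-7*sqrt(2) - 6) + 42*sqrt(2))
(4) = (b + 5*sqrt(2))/(b + 4*sqrt(2))
(5) = (m + 4)/(m - 6)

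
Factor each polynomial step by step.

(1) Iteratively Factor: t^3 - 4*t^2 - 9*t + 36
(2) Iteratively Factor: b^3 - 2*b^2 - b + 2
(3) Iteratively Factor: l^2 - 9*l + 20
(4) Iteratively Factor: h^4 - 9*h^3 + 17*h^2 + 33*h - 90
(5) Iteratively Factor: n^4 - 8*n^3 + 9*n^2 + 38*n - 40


(1) = (t - 3)*(t^2 - t - 12) = (t - 4)*(t - 3)*(t + 3)
(2) = (b - 1)*(b^2 - b - 2) = (b - 2)*(b - 1)*(b + 1)
(3) = (l - 4)*(l - 5)
(4) = (h + 2)*(h^3 - 11*h^2 + 39*h - 45) = (h - 5)*(h + 2)*(h^2 - 6*h + 9) = (h - 5)*(h - 3)*(h + 2)*(h - 3)
(5) = (n - 1)*(n^3 - 7*n^2 + 2*n + 40) = (n - 4)*(n - 1)*(n^2 - 3*n - 10) = (n - 5)*(n - 4)*(n - 1)*(n + 2)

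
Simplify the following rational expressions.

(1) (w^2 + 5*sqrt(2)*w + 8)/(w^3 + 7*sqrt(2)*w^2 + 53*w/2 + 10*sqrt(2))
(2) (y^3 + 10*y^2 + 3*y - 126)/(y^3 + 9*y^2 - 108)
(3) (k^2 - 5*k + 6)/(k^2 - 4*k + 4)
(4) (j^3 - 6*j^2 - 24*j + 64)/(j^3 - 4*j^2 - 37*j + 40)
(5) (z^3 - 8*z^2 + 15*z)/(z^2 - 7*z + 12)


(1) = (2*w + 2*sqrt(2))/(2*w^2 + 6*sqrt(2)*w + 5)
(2) = (y + 7)/(y + 6)
(3) = (k - 3)/(k - 2)
(4) = (j^2 + 2*j - 8)/(j^2 + 4*j - 5)
(5) = (z^2 - 5*z)/(z - 4)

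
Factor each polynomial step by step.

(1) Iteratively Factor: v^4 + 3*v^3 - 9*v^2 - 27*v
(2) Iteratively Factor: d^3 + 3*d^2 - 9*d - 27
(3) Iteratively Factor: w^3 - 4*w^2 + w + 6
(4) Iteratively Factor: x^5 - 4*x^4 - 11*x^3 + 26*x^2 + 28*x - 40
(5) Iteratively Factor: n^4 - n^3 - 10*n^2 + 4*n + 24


(1) = (v - 3)*(v^3 + 6*v^2 + 9*v) = (v - 3)*(v + 3)*(v^2 + 3*v) = v*(v - 3)*(v + 3)*(v + 3)
(2) = (d + 3)*(d^2 - 9) = (d + 3)^2*(d - 3)
(3) = (w - 2)*(w^2 - 2*w - 3) = (w - 3)*(w - 2)*(w + 1)
(4) = (x + 2)*(x^4 - 6*x^3 + x^2 + 24*x - 20) = (x + 2)^2*(x^3 - 8*x^2 + 17*x - 10) = (x - 5)*(x + 2)^2*(x^2 - 3*x + 2) = (x - 5)*(x - 2)*(x + 2)^2*(x - 1)
(5) = (n + 2)*(n^3 - 3*n^2 - 4*n + 12) = (n - 2)*(n + 2)*(n^2 - n - 6) = (n - 2)*(n + 2)^2*(n - 3)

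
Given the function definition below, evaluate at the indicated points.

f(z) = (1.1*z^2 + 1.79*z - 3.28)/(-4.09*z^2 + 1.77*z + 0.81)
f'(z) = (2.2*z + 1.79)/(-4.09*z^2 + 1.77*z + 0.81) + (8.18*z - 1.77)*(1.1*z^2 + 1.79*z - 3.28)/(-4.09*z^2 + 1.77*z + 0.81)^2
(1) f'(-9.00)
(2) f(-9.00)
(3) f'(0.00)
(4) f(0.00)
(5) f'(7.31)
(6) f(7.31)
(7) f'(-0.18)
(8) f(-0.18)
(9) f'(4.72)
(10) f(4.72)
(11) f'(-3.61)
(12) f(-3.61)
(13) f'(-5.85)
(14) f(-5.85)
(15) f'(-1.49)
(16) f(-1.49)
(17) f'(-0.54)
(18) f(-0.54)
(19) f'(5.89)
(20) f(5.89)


(1) = 0.01
(2) = -0.20
(3) = 11.06
(4) = -4.05
(5) = 0.01
(6) = -0.33
(7) = 93.67
(8) = -9.94
(9) = 0.01
(10) = -0.36
(11) = 0.06
(12) = -0.08
(13) = 0.02
(14) = -0.16
(15) = 0.55
(16) = 0.32
(17) = 13.11
(18) = 2.93
(19) = 0.01
(20) = -0.35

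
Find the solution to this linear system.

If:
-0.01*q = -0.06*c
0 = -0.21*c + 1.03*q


Then:
c = 0.00
q = 0.00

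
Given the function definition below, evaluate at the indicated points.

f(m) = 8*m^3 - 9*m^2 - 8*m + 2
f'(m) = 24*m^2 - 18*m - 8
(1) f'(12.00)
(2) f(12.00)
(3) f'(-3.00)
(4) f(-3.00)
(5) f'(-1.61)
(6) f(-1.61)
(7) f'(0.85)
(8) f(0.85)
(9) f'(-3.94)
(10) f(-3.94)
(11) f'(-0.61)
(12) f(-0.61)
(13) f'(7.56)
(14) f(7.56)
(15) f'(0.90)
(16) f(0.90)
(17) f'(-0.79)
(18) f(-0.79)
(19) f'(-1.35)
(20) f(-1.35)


(1) = 3232.00
(2) = 12434.00
(3) = 262.00
(4) = -271.00
(5) = 83.19
(6) = -41.84
(7) = -5.96
(8) = -6.39
(9) = 435.49
(10) = -595.50
(11) = 11.91
(12) = 1.72
(13) = 1227.61
(14) = 2883.79
(15) = -4.76
(16) = -6.66
(17) = 21.20
(18) = -1.24
(19) = 60.04
(20) = -23.29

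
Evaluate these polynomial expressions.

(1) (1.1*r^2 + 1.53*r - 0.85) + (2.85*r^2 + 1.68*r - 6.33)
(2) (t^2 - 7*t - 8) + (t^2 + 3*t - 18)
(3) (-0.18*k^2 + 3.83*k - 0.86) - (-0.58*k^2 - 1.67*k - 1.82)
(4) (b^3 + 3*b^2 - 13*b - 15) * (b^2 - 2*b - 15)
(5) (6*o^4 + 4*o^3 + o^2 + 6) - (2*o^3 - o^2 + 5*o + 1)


(1) = 3.95*r^2 + 3.21*r - 7.18
(2) = 2*t^2 - 4*t - 26
(3) = 0.4*k^2 + 5.5*k + 0.96
(4) = b^5 + b^4 - 34*b^3 - 34*b^2 + 225*b + 225
(5) = 6*o^4 + 2*o^3 + 2*o^2 - 5*o + 5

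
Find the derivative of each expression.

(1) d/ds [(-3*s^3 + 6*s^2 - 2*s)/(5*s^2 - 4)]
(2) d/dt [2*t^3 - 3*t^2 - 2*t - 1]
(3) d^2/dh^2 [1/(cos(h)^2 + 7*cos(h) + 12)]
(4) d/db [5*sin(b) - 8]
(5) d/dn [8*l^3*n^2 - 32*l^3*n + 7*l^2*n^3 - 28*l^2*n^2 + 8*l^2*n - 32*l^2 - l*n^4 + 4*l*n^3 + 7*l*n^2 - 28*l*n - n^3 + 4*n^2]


(1) = (-15*s^4 + 46*s^2 - 48*s + 8)/(25*s^4 - 40*s^2 + 16)
(2) = 6*t^2 - 6*t - 2
(3) = (-4*sin(h)^4 + 3*sin(h)^2 + 441*cos(h)/4 - 21*cos(3*h)/4 + 75)/((cos(h) + 3)^3*(cos(h) + 4)^3)
(4) = 5*cos(b)
(5) = 16*l^3*n - 32*l^3 + 21*l^2*n^2 - 56*l^2*n + 8*l^2 - 4*l*n^3 + 12*l*n^2 + 14*l*n - 28*l - 3*n^2 + 8*n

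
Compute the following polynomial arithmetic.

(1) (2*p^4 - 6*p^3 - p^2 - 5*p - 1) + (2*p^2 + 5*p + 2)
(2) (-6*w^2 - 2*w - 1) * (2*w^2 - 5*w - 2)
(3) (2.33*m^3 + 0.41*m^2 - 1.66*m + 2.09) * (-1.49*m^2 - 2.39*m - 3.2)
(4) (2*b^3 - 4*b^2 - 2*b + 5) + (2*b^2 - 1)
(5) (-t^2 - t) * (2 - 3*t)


(1) = 2*p^4 - 6*p^3 + p^2 + 1
(2) = -12*w^4 + 26*w^3 + 20*w^2 + 9*w + 2
(3) = -3.4717*m^5 - 6.1796*m^4 - 5.9625*m^3 - 0.4587*m^2 + 0.3169*m - 6.688
(4) = 2*b^3 - 2*b^2 - 2*b + 4
(5) = 3*t^3 + t^2 - 2*t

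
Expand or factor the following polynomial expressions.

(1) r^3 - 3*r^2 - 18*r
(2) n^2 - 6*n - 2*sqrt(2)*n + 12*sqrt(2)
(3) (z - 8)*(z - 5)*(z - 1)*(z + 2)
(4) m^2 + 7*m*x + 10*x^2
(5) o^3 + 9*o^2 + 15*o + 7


(1) = r*(r - 6)*(r + 3)
(2) = (n - 6)*(n - 2*sqrt(2))
(3) = z^4 - 12*z^3 + 25*z^2 + 66*z - 80
(4) = (m + 2*x)*(m + 5*x)
(5) = (o + 1)^2*(o + 7)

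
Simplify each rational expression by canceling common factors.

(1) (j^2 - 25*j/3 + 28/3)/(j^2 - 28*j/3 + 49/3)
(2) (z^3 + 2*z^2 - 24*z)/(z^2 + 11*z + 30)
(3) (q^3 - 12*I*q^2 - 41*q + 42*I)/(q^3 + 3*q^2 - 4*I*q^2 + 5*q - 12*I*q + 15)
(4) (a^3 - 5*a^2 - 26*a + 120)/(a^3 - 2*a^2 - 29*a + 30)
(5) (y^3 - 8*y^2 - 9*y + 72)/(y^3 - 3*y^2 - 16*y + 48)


(1) = (3*j - 4)/(3*j - 7)
(2) = (z^2 - 4*z)/(z + 5)
(3) = (q^3 - 12*I*q^2 - 41*q + 42*I)/(q^3 + q^2*(3 - 4*I) + q*(5 - 12*I) + 15)
(4) = (a - 4)/(a - 1)
(5) = (y^2 - 5*y - 24)/(y^2 - 16)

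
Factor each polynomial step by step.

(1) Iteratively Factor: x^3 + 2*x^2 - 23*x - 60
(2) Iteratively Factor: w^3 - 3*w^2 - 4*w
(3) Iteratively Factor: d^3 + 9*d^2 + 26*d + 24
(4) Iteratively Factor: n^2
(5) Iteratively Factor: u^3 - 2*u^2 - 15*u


(1) = (x - 5)*(x^2 + 7*x + 12) = (x - 5)*(x + 4)*(x + 3)
(2) = (w + 1)*(w^2 - 4*w) = (w - 4)*(w + 1)*(w)
(3) = (d + 3)*(d^2 + 6*d + 8) = (d + 3)*(d + 4)*(d + 2)
(4) = (n)*(n)
(5) = (u)*(u^2 - 2*u - 15) = u*(u + 3)*(u - 5)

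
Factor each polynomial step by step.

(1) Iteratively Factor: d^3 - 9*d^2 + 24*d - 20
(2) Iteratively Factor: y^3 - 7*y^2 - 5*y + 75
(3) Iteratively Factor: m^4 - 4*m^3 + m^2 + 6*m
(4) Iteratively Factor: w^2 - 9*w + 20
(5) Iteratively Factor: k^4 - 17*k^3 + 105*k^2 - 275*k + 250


(1) = (d - 5)*(d^2 - 4*d + 4) = (d - 5)*(d - 2)*(d - 2)
(2) = (y + 3)*(y^2 - 10*y + 25) = (y - 5)*(y + 3)*(y - 5)
(3) = (m + 1)*(m^3 - 5*m^2 + 6*m) = m*(m + 1)*(m^2 - 5*m + 6) = m*(m - 2)*(m + 1)*(m - 3)
(4) = (w - 4)*(w - 5)
(5) = (k - 5)*(k^3 - 12*k^2 + 45*k - 50) = (k - 5)^2*(k^2 - 7*k + 10) = (k - 5)^2*(k - 2)*(k - 5)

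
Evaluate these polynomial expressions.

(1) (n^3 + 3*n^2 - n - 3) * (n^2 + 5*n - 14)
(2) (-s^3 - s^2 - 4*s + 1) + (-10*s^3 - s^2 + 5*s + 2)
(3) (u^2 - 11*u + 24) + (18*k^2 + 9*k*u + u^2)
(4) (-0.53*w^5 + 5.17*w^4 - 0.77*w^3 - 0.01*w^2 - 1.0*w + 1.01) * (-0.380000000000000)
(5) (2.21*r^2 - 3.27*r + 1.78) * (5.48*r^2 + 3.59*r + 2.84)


(1) = n^5 + 8*n^4 - 50*n^2 - n + 42
(2) = -11*s^3 - 2*s^2 + s + 3
(3) = 18*k^2 + 9*k*u + 2*u^2 - 11*u + 24
(4) = 0.2014*w^5 - 1.9646*w^4 + 0.2926*w^3 + 0.0038*w^2 + 0.38*w - 0.3838
(5) = 12.1108*r^4 - 9.9857*r^3 + 4.2915*r^2 - 2.8966*r + 5.0552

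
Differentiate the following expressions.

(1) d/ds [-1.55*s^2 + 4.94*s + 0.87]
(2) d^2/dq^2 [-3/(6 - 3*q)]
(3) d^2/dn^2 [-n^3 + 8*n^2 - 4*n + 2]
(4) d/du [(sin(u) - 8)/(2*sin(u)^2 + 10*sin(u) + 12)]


(1) = 4.94 - 3.1*s
(2) = 2/(q - 2)^3
(3) = 16 - 6*n
(4) = (16*sin(u) + cos(u)^2 + 45)*cos(u)/(2*(sin(u)^2 + 5*sin(u) + 6)^2)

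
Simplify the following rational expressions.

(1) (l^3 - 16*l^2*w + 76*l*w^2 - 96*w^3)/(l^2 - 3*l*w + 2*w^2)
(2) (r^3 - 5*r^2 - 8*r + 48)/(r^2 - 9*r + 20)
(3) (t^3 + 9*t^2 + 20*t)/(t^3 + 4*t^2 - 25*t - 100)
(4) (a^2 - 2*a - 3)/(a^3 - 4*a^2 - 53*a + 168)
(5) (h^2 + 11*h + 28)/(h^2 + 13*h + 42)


(1) = (-l^2 + 14*l*w - 48*w^2)/(-l + w)
(2) = (r^2 - r - 12)/(r - 5)
(3) = t/(t - 5)
(4) = (a + 1)/(a^2 - a - 56)
(5) = (h + 4)/(h + 6)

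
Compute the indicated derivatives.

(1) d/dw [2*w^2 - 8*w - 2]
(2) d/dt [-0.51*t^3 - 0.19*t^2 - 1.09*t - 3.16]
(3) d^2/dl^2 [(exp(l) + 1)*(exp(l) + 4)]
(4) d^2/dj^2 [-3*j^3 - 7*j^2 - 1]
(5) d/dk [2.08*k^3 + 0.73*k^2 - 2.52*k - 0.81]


(1) = 4*w - 8
(2) = -1.53*t^2 - 0.38*t - 1.09
(3) = (4*exp(l) + 5)*exp(l)
(4) = -18*j - 14
(5) = 6.24*k^2 + 1.46*k - 2.52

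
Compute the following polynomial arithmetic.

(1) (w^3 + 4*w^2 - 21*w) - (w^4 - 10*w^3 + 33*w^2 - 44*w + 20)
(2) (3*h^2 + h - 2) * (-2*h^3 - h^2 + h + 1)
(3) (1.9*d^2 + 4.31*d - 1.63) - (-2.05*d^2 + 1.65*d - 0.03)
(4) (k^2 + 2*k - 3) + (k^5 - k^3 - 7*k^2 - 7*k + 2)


(1) = -w^4 + 11*w^3 - 29*w^2 + 23*w - 20
(2) = -6*h^5 - 5*h^4 + 6*h^3 + 6*h^2 - h - 2
(3) = 3.95*d^2 + 2.66*d - 1.6
(4) = k^5 - k^3 - 6*k^2 - 5*k - 1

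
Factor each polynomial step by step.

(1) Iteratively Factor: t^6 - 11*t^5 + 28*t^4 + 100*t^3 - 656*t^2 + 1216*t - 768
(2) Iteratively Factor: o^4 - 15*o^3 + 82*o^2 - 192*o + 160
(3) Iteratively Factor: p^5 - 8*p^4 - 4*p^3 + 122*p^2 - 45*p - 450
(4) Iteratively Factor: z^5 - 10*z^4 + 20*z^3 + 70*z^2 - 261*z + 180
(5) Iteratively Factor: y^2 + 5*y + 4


(1) = (t - 2)*(t^5 - 9*t^4 + 10*t^3 + 120*t^2 - 416*t + 384) = (t - 4)*(t - 2)*(t^4 - 5*t^3 - 10*t^2 + 80*t - 96) = (t - 4)*(t - 2)^2*(t^3 - 3*t^2 - 16*t + 48) = (t - 4)*(t - 3)*(t - 2)^2*(t^2 - 16) = (t - 4)^2*(t - 3)*(t - 2)^2*(t + 4)
(2) = (o - 4)*(o^3 - 11*o^2 + 38*o - 40) = (o - 4)^2*(o^2 - 7*o + 10) = (o - 4)^2*(o - 2)*(o - 5)
(3) = (p - 3)*(p^4 - 5*p^3 - 19*p^2 + 65*p + 150) = (p - 3)*(p + 3)*(p^3 - 8*p^2 + 5*p + 50) = (p - 5)*(p - 3)*(p + 3)*(p^2 - 3*p - 10) = (p - 5)^2*(p - 3)*(p + 3)*(p + 2)
(4) = (z - 1)*(z^4 - 9*z^3 + 11*z^2 + 81*z - 180) = (z - 1)*(z + 3)*(z^3 - 12*z^2 + 47*z - 60) = (z - 4)*(z - 1)*(z + 3)*(z^2 - 8*z + 15) = (z - 4)*(z - 3)*(z - 1)*(z + 3)*(z - 5)
(5) = (y + 4)*(y + 1)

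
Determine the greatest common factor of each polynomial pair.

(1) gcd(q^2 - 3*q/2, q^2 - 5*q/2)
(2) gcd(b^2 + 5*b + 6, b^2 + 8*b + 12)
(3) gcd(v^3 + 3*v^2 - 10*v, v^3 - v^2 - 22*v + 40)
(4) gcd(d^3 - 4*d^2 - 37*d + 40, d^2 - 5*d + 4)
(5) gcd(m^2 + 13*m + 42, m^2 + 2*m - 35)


(1) = q
(2) = gcd((b + 2)*(b + 3), (b + 2)*(b + 6)) = b + 2
(3) = gcd(v*(v - 2)*(v + 5), (v - 4)*(v - 2)*(v + 5)) = v^2 + 3*v - 10
(4) = d - 1
(5) = gcd((m + 6)*(m + 7), (m - 5)*(m + 7)) = m + 7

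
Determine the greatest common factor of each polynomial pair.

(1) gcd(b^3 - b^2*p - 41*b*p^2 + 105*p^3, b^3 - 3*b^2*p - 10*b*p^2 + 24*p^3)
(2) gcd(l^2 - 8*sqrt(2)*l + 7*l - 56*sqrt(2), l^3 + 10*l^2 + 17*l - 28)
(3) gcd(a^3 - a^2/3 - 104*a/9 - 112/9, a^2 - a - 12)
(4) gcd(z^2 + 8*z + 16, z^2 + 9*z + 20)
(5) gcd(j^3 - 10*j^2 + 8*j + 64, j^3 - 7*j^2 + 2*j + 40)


(1) = gcd((b - 5*p)*(b - 3*p)*(b + 7*p), (b - 4*p)*(b - 2*p)*(b + 3*p)) = 1
(2) = gcd((l + 7)*(l - 8*sqrt(2)), (l - 1)*(l + 4)*(l + 7)) = l + 7
(3) = gcd((a - 4)*(a + 4/3)*(a + 7/3), (a - 4)*(a + 3)) = a - 4
(4) = z + 4
(5) = j^2 - 2*j - 8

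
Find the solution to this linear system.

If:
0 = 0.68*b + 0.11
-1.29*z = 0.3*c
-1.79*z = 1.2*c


Then:
b = -0.16
c = 0.00
z = 0.00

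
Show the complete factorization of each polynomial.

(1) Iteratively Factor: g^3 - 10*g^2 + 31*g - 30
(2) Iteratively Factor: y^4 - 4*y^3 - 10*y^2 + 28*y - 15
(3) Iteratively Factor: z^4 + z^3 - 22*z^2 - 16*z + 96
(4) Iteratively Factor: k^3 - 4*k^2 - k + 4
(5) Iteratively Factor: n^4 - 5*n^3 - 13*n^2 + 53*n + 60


(1) = (g - 3)*(g^2 - 7*g + 10) = (g - 3)*(g - 2)*(g - 5)
(2) = (y - 1)*(y^3 - 3*y^2 - 13*y + 15) = (y - 5)*(y - 1)*(y^2 + 2*y - 3) = (y - 5)*(y - 1)^2*(y + 3)
(3) = (z - 2)*(z^3 + 3*z^2 - 16*z - 48) = (z - 2)*(z + 3)*(z^2 - 16) = (z - 4)*(z - 2)*(z + 3)*(z + 4)
(4) = (k + 1)*(k^2 - 5*k + 4) = (k - 1)*(k + 1)*(k - 4)
(5) = (n + 3)*(n^3 - 8*n^2 + 11*n + 20) = (n - 4)*(n + 3)*(n^2 - 4*n - 5) = (n - 4)*(n + 1)*(n + 3)*(n - 5)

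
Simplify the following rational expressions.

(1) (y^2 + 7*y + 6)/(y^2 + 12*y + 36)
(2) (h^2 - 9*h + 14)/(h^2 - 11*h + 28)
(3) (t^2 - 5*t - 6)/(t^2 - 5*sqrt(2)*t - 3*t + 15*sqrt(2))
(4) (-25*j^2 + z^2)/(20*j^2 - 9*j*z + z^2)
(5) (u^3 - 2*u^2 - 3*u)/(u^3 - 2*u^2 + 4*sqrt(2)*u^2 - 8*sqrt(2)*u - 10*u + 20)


(1) = (y + 1)/(y + 6)
(2) = (h - 2)/(h - 4)
(3) = (t^2 - 5*t - 6)/(t^2 + t*(-5*sqrt(2) - 3) + 15*sqrt(2))
(4) = (5*j + z)/(-4*j + z)
(5) = (u^3 - 2*u^2 - 3*u)/(u^3 + u^2*(-2 + 4*sqrt(2)) + u*(-8*sqrt(2) - 10) + 20)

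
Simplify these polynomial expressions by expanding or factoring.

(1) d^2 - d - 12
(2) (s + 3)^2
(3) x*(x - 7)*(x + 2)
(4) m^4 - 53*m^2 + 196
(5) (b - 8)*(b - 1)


(1) = (d - 4)*(d + 3)
(2) = s^2 + 6*s + 9
(3) = x^3 - 5*x^2 - 14*x
(4) = (m - 7)*(m - 2)*(m + 2)*(m + 7)
(5) = b^2 - 9*b + 8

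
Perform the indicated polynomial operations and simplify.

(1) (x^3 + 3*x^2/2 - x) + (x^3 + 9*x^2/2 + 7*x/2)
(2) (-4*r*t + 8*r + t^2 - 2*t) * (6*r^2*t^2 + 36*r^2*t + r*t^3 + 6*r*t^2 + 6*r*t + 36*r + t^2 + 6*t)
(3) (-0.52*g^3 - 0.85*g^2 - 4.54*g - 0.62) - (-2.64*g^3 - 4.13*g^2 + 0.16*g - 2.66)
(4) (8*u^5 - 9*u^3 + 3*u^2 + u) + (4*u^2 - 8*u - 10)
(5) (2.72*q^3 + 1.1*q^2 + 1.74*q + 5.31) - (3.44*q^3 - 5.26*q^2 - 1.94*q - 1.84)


(1) = 2*x^3 + 6*x^2 + 5*x/2
(2) = -24*r^3*t^3 - 96*r^3*t^2 + 288*r^3*t + 2*r^2*t^4 + 8*r^2*t^3 - 48*r^2*t^2 - 96*r^2*t + 288*r^2 + r*t^5 + 4*r*t^4 - 10*r*t^3 + 8*r*t^2 - 24*r*t + t^4 + 4*t^3 - 12*t^2
(3) = 2.12*g^3 + 3.28*g^2 - 4.7*g + 2.04
(4) = 8*u^5 - 9*u^3 + 7*u^2 - 7*u - 10
(5) = -0.72*q^3 + 6.36*q^2 + 3.68*q + 7.15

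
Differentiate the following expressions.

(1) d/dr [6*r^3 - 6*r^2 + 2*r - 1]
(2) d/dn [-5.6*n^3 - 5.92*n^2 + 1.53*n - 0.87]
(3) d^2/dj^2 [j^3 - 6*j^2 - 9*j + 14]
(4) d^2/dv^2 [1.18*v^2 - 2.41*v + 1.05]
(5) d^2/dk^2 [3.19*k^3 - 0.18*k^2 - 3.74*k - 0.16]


(1) = 18*r^2 - 12*r + 2
(2) = -16.8*n^2 - 11.84*n + 1.53
(3) = 6*j - 12
(4) = 2.36000000000000
(5) = 19.14*k - 0.36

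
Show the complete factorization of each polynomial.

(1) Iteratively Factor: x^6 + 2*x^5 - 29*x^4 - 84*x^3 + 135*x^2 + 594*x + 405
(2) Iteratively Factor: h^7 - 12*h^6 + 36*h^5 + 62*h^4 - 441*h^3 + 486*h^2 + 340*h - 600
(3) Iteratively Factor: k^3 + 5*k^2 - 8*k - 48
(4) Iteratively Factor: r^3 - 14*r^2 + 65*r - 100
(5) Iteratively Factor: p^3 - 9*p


(1) = (x + 3)*(x^5 - x^4 - 26*x^3 - 6*x^2 + 153*x + 135) = (x + 1)*(x + 3)*(x^4 - 2*x^3 - 24*x^2 + 18*x + 135) = (x + 1)*(x + 3)^2*(x^3 - 5*x^2 - 9*x + 45) = (x - 3)*(x + 1)*(x + 3)^2*(x^2 - 2*x - 15) = (x - 3)*(x + 1)*(x + 3)^3*(x - 5)
(2) = (h - 2)*(h^6 - 10*h^5 + 16*h^4 + 94*h^3 - 253*h^2 - 20*h + 300) = (h - 2)*(h + 3)*(h^5 - 13*h^4 + 55*h^3 - 71*h^2 - 40*h + 100) = (h - 2)*(h + 1)*(h + 3)*(h^4 - 14*h^3 + 69*h^2 - 140*h + 100) = (h - 2)^2*(h + 1)*(h + 3)*(h^3 - 12*h^2 + 45*h - 50) = (h - 2)^3*(h + 1)*(h + 3)*(h^2 - 10*h + 25) = (h - 5)*(h - 2)^3*(h + 1)*(h + 3)*(h - 5)
(3) = (k + 4)*(k^2 + k - 12) = (k + 4)^2*(k - 3)
(4) = (r - 5)*(r^2 - 9*r + 20) = (r - 5)*(r - 4)*(r - 5)
(5) = (p - 3)*(p^2 + 3*p) = p*(p - 3)*(p + 3)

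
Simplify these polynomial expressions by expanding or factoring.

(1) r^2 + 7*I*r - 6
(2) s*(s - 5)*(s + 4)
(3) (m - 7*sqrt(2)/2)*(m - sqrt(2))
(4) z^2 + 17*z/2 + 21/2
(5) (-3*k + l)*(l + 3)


(1) = (r + I)*(r + 6*I)
(2) = s^3 - s^2 - 20*s
(3) = m^2 - 9*sqrt(2)*m/2 + 7
(4) = (z + 3/2)*(z + 7)
(5) = -3*k*l - 9*k + l^2 + 3*l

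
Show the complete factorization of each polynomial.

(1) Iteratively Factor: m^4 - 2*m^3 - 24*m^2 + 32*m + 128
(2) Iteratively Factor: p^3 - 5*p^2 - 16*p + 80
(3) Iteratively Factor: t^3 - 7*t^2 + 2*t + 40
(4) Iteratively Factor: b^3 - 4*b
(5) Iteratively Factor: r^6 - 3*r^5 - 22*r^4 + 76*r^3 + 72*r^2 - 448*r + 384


(1) = (m - 4)*(m^3 + 2*m^2 - 16*m - 32) = (m - 4)*(m + 2)*(m^2 - 16) = (m - 4)^2*(m + 2)*(m + 4)
(2) = (p + 4)*(p^2 - 9*p + 20) = (p - 4)*(p + 4)*(p - 5)
(3) = (t + 2)*(t^2 - 9*t + 20) = (t - 4)*(t + 2)*(t - 5)
(4) = (b + 2)*(b^2 - 2*b) = (b - 2)*(b + 2)*(b)
(5) = (r + 4)*(r^5 - 7*r^4 + 6*r^3 + 52*r^2 - 136*r + 96) = (r - 2)*(r + 4)*(r^4 - 5*r^3 - 4*r^2 + 44*r - 48) = (r - 2)^2*(r + 4)*(r^3 - 3*r^2 - 10*r + 24) = (r - 2)^3*(r + 4)*(r^2 - r - 12) = (r - 4)*(r - 2)^3*(r + 4)*(r + 3)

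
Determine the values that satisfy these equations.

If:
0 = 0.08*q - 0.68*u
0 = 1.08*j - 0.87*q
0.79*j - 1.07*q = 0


Then:
j = 0.00
q = 0.00
u = 0.00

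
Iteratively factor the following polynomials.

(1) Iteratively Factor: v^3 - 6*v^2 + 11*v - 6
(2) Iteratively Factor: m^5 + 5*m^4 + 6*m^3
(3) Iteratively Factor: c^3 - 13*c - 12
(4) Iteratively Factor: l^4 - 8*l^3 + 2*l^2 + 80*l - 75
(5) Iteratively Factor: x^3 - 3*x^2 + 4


(1) = (v - 2)*(v^2 - 4*v + 3) = (v - 2)*(v - 1)*(v - 3)
(2) = (m + 3)*(m^4 + 2*m^3) = m*(m + 3)*(m^3 + 2*m^2) = m*(m + 2)*(m + 3)*(m^2) = m^2*(m + 2)*(m + 3)*(m)
(3) = (c + 3)*(c^2 - 3*c - 4) = (c + 1)*(c + 3)*(c - 4)
(4) = (l - 5)*(l^3 - 3*l^2 - 13*l + 15) = (l - 5)*(l - 1)*(l^2 - 2*l - 15) = (l - 5)*(l - 1)*(l + 3)*(l - 5)
(5) = (x - 2)*(x^2 - x - 2) = (x - 2)^2*(x + 1)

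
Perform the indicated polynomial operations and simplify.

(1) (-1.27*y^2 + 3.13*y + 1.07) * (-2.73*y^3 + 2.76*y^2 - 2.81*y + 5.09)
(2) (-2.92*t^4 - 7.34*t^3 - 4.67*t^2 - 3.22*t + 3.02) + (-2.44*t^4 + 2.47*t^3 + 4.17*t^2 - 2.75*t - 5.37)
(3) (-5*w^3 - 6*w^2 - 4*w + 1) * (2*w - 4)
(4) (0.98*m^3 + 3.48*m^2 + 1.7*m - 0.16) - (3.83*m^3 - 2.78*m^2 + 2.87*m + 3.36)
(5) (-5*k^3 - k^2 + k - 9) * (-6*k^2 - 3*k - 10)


(1) = 3.4671*y^5 - 12.0501*y^4 + 9.2864*y^3 - 12.3064*y^2 + 12.925*y + 5.4463
(2) = -5.36*t^4 - 4.87*t^3 - 0.5*t^2 - 5.97*t - 2.35
(3) = -10*w^4 + 8*w^3 + 16*w^2 + 18*w - 4
(4) = -2.85*m^3 + 6.26*m^2 - 1.17*m - 3.52
(5) = 30*k^5 + 21*k^4 + 47*k^3 + 61*k^2 + 17*k + 90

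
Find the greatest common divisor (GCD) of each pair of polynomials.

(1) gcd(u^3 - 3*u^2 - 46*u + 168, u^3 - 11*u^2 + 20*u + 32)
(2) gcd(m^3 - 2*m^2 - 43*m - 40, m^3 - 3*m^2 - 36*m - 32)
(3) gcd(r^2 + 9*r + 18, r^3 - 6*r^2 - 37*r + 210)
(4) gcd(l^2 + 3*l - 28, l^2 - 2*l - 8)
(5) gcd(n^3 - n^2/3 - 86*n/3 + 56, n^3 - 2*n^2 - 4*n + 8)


(1) = u - 4
(2) = m^2 - 7*m - 8
(3) = gcd((r + 3)*(r + 6), (r - 7)*(r - 5)*(r + 6)) = r + 6
(4) = gcd((l - 4)*(l + 7), (l - 4)*(l + 2)) = l - 4
(5) = gcd((n - 4)*(n - 7/3)*(n + 6), (n - 2)^2*(n + 2)) = 1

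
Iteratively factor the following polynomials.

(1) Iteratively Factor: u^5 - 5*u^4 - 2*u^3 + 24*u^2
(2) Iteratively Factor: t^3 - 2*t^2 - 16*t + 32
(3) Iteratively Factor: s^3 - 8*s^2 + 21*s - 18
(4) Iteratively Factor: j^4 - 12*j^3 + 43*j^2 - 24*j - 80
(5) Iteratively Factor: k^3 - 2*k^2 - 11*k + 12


(1) = (u - 3)*(u^4 - 2*u^3 - 8*u^2) = (u - 3)*(u + 2)*(u^3 - 4*u^2) = (u - 4)*(u - 3)*(u + 2)*(u^2) = u*(u - 4)*(u - 3)*(u + 2)*(u)
(2) = (t - 4)*(t^2 + 2*t - 8) = (t - 4)*(t - 2)*(t + 4)
(3) = (s - 3)*(s^2 - 5*s + 6) = (s - 3)^2*(s - 2)
(4) = (j + 1)*(j^3 - 13*j^2 + 56*j - 80) = (j - 4)*(j + 1)*(j^2 - 9*j + 20) = (j - 5)*(j - 4)*(j + 1)*(j - 4)
(5) = (k + 3)*(k^2 - 5*k + 4) = (k - 1)*(k + 3)*(k - 4)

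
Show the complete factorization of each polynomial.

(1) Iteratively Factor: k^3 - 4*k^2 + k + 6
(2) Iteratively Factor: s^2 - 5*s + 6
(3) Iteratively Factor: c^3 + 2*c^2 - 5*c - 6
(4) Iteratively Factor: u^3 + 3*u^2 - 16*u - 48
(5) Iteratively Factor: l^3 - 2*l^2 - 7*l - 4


(1) = (k + 1)*(k^2 - 5*k + 6) = (k - 2)*(k + 1)*(k - 3)
(2) = (s - 3)*(s - 2)
(3) = (c - 2)*(c^2 + 4*c + 3) = (c - 2)*(c + 1)*(c + 3)
(4) = (u - 4)*(u^2 + 7*u + 12) = (u - 4)*(u + 3)*(u + 4)
(5) = (l + 1)*(l^2 - 3*l - 4) = (l - 4)*(l + 1)*(l + 1)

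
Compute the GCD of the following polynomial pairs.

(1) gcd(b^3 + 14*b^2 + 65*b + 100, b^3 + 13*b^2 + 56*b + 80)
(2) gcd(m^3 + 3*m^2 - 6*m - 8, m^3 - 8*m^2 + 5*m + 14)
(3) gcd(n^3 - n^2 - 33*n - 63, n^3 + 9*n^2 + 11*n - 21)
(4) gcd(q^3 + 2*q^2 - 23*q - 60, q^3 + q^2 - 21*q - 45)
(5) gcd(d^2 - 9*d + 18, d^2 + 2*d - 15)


(1) = gcd((b + 4)*(b + 5)^2, (b + 4)^2*(b + 5)) = b^2 + 9*b + 20
(2) = gcd((m - 2)*(m + 1)*(m + 4), (m - 7)*(m - 2)*(m + 1)) = m^2 - m - 2
(3) = n + 3
(4) = gcd((q - 5)*(q + 3)*(q + 4), (q - 5)*(q + 3)^2) = q^2 - 2*q - 15
(5) = d - 3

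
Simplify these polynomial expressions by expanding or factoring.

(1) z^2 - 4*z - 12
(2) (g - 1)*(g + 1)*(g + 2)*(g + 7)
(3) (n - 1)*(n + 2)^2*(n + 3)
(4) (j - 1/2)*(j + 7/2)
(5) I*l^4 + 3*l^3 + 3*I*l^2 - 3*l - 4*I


(1) = (z - 6)*(z + 2)
(2) = g^4 + 9*g^3 + 13*g^2 - 9*g - 14
(3) = n^4 + 6*n^3 + 9*n^2 - 4*n - 12
(4) = j^2 + 3*j - 7/4
(5) = (l - 1)*(l - 4*I)*(l + I)*(I*l + I)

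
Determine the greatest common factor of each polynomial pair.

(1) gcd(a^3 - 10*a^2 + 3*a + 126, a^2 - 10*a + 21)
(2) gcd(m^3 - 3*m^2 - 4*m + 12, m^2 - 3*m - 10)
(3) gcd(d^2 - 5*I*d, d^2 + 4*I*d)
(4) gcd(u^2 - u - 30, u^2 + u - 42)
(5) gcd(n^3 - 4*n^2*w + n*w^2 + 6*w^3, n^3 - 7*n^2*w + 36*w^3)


(1) = a - 7
(2) = gcd((m - 3)*(m - 2)*(m + 2), (m - 5)*(m + 2)) = m + 2
(3) = gcd(d*(d - 5*I), d*(d + 4*I)) = d
(4) = u - 6
(5) = gcd((n - 3*w)*(n - 2*w)*(n + w), (n - 6*w)*(n - 3*w)*(n + 2*w)) = -n + 3*w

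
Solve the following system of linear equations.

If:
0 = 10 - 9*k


Then:
k = 10/9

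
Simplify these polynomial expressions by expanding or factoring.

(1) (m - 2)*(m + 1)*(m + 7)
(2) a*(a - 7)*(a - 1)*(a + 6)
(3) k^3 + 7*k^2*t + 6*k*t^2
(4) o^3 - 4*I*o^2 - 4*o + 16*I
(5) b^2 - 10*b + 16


(1) = m^3 + 6*m^2 - 9*m - 14
(2) = a^4 - 2*a^3 - 41*a^2 + 42*a
(3) = k*(k + t)*(k + 6*t)
(4) = (o - 2)*(o + 2)*(o - 4*I)
(5) = (b - 8)*(b - 2)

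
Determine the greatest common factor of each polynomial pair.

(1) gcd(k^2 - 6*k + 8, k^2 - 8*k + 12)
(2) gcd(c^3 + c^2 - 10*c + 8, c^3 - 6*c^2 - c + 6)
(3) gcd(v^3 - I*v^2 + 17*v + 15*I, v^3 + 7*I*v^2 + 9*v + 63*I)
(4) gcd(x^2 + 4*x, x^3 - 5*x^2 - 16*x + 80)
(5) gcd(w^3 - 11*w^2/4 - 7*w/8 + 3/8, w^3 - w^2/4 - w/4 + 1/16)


(1) = k - 2
(2) = c - 1
(3) = v + 3*I
(4) = x + 4
(5) = gcd((w - 3)*(w - 1/4)*(w + 1/2), (w - 1/2)*(w - 1/4)*(w + 1/2)) = w^2 + w/4 - 1/8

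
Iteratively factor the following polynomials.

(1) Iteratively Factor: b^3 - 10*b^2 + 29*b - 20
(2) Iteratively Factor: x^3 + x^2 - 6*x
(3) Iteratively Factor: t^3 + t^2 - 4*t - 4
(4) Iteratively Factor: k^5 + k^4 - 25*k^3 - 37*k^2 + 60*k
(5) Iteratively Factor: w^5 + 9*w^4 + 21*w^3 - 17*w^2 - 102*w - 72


(1) = (b - 4)*(b^2 - 6*b + 5) = (b - 5)*(b - 4)*(b - 1)
(2) = (x)*(x^2 + x - 6) = x*(x + 3)*(x - 2)
(3) = (t - 2)*(t^2 + 3*t + 2) = (t - 2)*(t + 1)*(t + 2)
(4) = (k - 5)*(k^4 + 6*k^3 + 5*k^2 - 12*k) = (k - 5)*(k - 1)*(k^3 + 7*k^2 + 12*k) = (k - 5)*(k - 1)*(k + 3)*(k^2 + 4*k) = (k - 5)*(k - 1)*(k + 3)*(k + 4)*(k)
(5) = (w + 4)*(w^4 + 5*w^3 + w^2 - 21*w - 18) = (w + 3)*(w + 4)*(w^3 + 2*w^2 - 5*w - 6) = (w - 2)*(w + 3)*(w + 4)*(w^2 + 4*w + 3) = (w - 2)*(w + 3)^2*(w + 4)*(w + 1)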